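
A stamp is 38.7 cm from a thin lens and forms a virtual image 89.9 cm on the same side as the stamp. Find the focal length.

Virtual image ⇒ d_i = −89.9 cm.
1/f = 1/d_o + 1/d_i = 1/(38.7) + 1/(-89.9) = 0.01472, so f = 68.0 cm.
Since f is positive, the thin lens is converging.

f = 68.0 cm (converging)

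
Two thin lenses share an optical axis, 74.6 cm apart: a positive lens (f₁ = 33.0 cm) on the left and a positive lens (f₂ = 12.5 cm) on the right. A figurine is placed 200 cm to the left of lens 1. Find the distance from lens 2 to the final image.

Lens 1: 1/d_i1 = 1/f₁ − 1/d_o1 = 1/(33.0) − 1/(200) = 0.02530, so d_i1 = 39.52 cm.
The intermediate image is 39.52 cm to the right of lens 1, which is 74.6 − (39.52) = 35.08 cm to the left of lens 2, so d_o2 = +35.08 cm.
Lens 2: 1/d_i2 = 1/f₂ − 1/d_o2 = 1/(12.5) − 1/(35.08) = 0.05149, so d_i2 = 19.4 cm.
The final image is real, 19.4 cm to the right of lens 2 (overall magnification ≈ 0.11).

19.4 cm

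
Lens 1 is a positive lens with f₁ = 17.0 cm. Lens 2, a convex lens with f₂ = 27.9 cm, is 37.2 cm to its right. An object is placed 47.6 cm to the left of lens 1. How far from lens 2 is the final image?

Lens 1: 1/d_i1 = 1/f₁ − 1/d_o1 = 1/(17.0) − 1/(47.6) = 0.03782, so d_i1 = 26.44 cm.
The intermediate image is 26.44 cm to the right of lens 1, which is 37.2 − (26.44) = 10.76 cm to the left of lens 2, so d_o2 = +10.76 cm.
Lens 2: 1/d_i2 = 1/f₂ − 1/d_o2 = 1/(27.9) − 1/(10.76) = -0.05709, so d_i2 = -17.5 cm.
The final image is virtual, 17.5 cm to the left of lens 2 (overall magnification ≈ -0.90).

17.5 cm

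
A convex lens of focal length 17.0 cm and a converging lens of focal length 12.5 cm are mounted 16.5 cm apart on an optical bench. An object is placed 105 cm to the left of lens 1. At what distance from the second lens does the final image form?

2.90 cm

Lens 1: 1/d_i1 = 1/f₁ − 1/d_o1 = 1/(17.0) − 1/(105) = 0.04930, so d_i1 = 20.28 cm.
The intermediate image is 20.28 cm to the right of lens 1, which lies 3.780 cm to the right of lens 2 — a virtual object — so d_o2 = −3.780 cm.
Lens 2: 1/d_i2 = 1/f₂ − 1/d_o2 = 1/(12.5) − 1/(-3.780) = 0.3446, so d_i2 = 2.90 cm.
The final image is real, 2.90 cm to the right of lens 2 (overall magnification ≈ -0.15).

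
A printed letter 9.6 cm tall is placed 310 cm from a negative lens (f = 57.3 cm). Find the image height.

1.50 cm

For a negative lens, f = -57.3 cm.
1/d_i = 1/f − 1/d_o = 1/(-57.30) − 1/(310) = -0.02068, so d_i = -48.36 cm.
m = −d_i/d_o = +0.1560.
|h_i| = |m|·h_o = 0.1560 × 9.6 = 1.50 cm. The image is virtual, upright and reduced, on the same side as the object.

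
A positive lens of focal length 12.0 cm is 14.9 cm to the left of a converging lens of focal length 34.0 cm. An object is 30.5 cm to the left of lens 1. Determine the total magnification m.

Lens 1: 1/d_i1 = 1/(12.0) − 1/(30.5) = 0.05055, so d_i1 = 19.78 cm; m₁ = −d_i1/d_o1 = -0.6485.
d_o2 = 14.9 − (19.78) = -4.880 cm (virtual object).
Lens 2: 1/d_i2 = 1/(34.0) − 1/(-4.880) = 0.2343, so d_i2 = 4.267 cm; m₂ = −d_i2/d_o2 = +0.8745.
m = m₁·m₂ = (-0.6485)(+0.8745) = -0.567.

m = -0.567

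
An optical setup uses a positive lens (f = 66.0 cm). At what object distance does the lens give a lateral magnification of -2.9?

88.8 cm

m = −d_i/d_o ⇒ d_i = −m·d_o.
1/f = 1/d_o + 1/d_i = 1/d_o − 1/(m·d_o) = (1 − 1/m)/d_o, so d_o = f(1 − 1/m) = (66.00)(1 − 1/(-2.9)) = 88.8 cm.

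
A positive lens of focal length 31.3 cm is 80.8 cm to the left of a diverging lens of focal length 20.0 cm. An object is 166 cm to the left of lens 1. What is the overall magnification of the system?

m = -0.0747

Lens 1: 1/d_i1 = 1/(31.3) − 1/(166) = 0.02592, so d_i1 = 38.57 cm; m₁ = −d_i1/d_o1 = -0.2323.
d_o2 = 80.8 − (38.57) = 42.23 cm.
f₂ = −20.0 cm (diverging).
Lens 2: 1/d_i2 = 1/(-20.0) − 1/(42.23) = -0.07368, so d_i2 = -13.57 cm; m₂ = −d_i2/d_o2 = +0.3214.
m = m₁·m₂ = (-0.2323)(+0.3214) = -0.0747.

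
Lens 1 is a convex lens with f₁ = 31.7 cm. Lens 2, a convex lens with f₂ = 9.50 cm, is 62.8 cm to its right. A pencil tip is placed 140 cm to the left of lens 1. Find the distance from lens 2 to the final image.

Lens 1: 1/d_i1 = 1/f₁ − 1/d_o1 = 1/(31.7) − 1/(140) = 0.02440, so d_i1 = 40.98 cm.
The intermediate image is 40.98 cm to the right of lens 1, which is 62.8 − (40.98) = 21.82 cm to the left of lens 2, so d_o2 = +21.82 cm.
Lens 2: 1/d_i2 = 1/f₂ − 1/d_o2 = 1/(9.50) − 1/(21.82) = 0.05943, so d_i2 = 16.8 cm.
The final image is real, 16.8 cm to the right of lens 2 (overall magnification ≈ 0.23).

16.8 cm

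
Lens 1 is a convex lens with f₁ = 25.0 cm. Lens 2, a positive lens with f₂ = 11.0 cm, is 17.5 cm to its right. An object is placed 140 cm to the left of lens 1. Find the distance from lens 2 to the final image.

5.94 cm

Lens 1: 1/d_i1 = 1/f₁ − 1/d_o1 = 1/(25.0) − 1/(140) = 0.03286, so d_i1 = 30.43 cm.
The intermediate image is 30.43 cm to the right of lens 1, which lies 12.93 cm to the right of lens 2 — a virtual object — so d_o2 = −12.93 cm.
Lens 2: 1/d_i2 = 1/f₂ − 1/d_o2 = 1/(11.0) − 1/(-12.93) = 0.1682, so d_i2 = 5.94 cm.
The final image is real, 5.94 cm to the right of lens 2 (overall magnification ≈ -0.100).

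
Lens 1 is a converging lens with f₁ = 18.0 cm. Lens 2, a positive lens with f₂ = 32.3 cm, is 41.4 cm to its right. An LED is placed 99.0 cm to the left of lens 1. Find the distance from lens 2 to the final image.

48.6 cm

Lens 1: 1/d_i1 = 1/f₁ − 1/d_o1 = 1/(18.0) − 1/(99.0) = 0.04545, so d_i1 = 22.00 cm.
The intermediate image is 22.00 cm to the right of lens 1, which is 41.4 − (22.00) = 19.40 cm to the left of lens 2, so d_o2 = +19.40 cm.
Lens 2: 1/d_i2 = 1/f₂ − 1/d_o2 = 1/(32.3) − 1/(19.40) = -0.02059, so d_i2 = -48.6 cm.
The final image is virtual, 48.6 cm to the left of lens 2 (overall magnification ≈ -0.56).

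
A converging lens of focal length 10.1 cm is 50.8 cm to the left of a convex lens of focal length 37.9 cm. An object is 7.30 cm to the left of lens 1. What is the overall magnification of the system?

m = -3.48

Lens 1: 1/d_i1 = 1/(10.1) − 1/(7.30) = -0.03798, so d_i1 = -26.33 cm; m₁ = −d_i1/d_o1 = +3.607.
d_o2 = 50.8 − (-26.33) = 77.13 cm.
Lens 2: 1/d_i2 = 1/(37.9) − 1/(77.13) = 0.01342, so d_i2 = 74.52 cm; m₂ = −d_i2/d_o2 = -0.9661.
m = m₁·m₂ = (+3.607)(-0.9661) = -3.48.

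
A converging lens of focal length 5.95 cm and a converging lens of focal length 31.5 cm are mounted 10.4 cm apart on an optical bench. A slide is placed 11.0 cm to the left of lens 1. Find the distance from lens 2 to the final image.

2.37 cm

Lens 1: 1/d_i1 = 1/f₁ − 1/d_o1 = 1/(5.95) − 1/(11.0) = 0.07716, so d_i1 = 12.96 cm.
The intermediate image is 12.96 cm to the right of lens 1, which lies 2.560 cm to the right of lens 2 — a virtual object — so d_o2 = −2.560 cm.
Lens 2: 1/d_i2 = 1/f₂ − 1/d_o2 = 1/(31.5) − 1/(-2.560) = 0.4224, so d_i2 = 2.37 cm.
The final image is real, 2.37 cm to the right of lens 2 (overall magnification ≈ -1.1).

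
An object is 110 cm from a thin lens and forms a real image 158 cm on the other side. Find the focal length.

f = 64.9 cm (converging)

Real image ⇒ d_i = +158 cm.
1/f = 1/d_o + 1/d_i = 1/(110) + 1/(158) = 0.01542, so f = 64.9 cm.
Since f is positive, the thin lens is converging.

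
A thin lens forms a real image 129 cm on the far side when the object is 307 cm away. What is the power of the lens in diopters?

d_i = +129 cm.
1/f = 1/d_o + 1/d_i = 1/(307) + 1/(129) = 0.01101 cm⁻¹.
f = 90.83 cm = 0.9083 m, so P = 1/f = +1.10 D.

P = +1.10 D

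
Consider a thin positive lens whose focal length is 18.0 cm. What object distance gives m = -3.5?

23.1 cm

m = −d_i/d_o ⇒ d_i = −m·d_o.
1/f = 1/d_o + 1/d_i = 1/d_o − 1/(m·d_o) = (1 − 1/m)/d_o, so d_o = f(1 − 1/m) = (18.00)(1 − 1/(-3.5)) = 23.1 cm.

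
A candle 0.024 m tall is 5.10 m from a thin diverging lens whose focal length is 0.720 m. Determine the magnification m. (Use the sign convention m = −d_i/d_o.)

m = +0.124

For a diverging lens, f = -0.720 m.
1/d_i = 1/f − 1/d_o = 1/(-0.7200) − 1/(5.10) = -1.585, so d_i = -0.6309 m.
m = −d_i/d_o = −(-0.6309)/(5.10) = +0.124.
The image is virtual, upright and reduced, on the same side as the object.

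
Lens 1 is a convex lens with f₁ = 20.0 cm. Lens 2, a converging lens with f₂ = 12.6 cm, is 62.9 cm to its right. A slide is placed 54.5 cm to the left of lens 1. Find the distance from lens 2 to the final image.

Lens 1: 1/d_i1 = 1/f₁ − 1/d_o1 = 1/(20.0) − 1/(54.5) = 0.03165, so d_i1 = 31.59 cm.
The intermediate image is 31.59 cm to the right of lens 1, which is 62.9 − (31.59) = 31.31 cm to the left of lens 2, so d_o2 = +31.31 cm.
Lens 2: 1/d_i2 = 1/f₂ − 1/d_o2 = 1/(12.6) − 1/(31.31) = 0.04743, so d_i2 = 21.1 cm.
The final image is real, 21.1 cm to the right of lens 2 (overall magnification ≈ 0.39).

21.1 cm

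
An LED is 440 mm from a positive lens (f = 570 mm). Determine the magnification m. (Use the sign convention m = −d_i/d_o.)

1/d_i = 1/f − 1/d_o = 1/(570.0) − 1/(440) = -0.0005183, so d_i = -1929 mm.
m = −d_i/d_o = −(-1929)/(440) = +4.38.
The image is virtual, upright and enlarged, on the same side as the object.

m = +4.38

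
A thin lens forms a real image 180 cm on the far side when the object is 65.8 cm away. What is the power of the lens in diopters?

P = +2.08 D

d_i = +180 cm.
1/f = 1/d_o + 1/d_i = 1/(65.8) + 1/(180) = 0.02075 cm⁻¹.
f = 48.19 cm = 0.4819 m, so P = 1/f = +2.08 D.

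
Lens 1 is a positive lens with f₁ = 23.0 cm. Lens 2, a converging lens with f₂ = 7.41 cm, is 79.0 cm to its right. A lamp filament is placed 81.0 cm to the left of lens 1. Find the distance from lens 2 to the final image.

8.80 cm

Lens 1: 1/d_i1 = 1/f₁ − 1/d_o1 = 1/(23.0) − 1/(81.0) = 0.03113, so d_i1 = 32.12 cm.
The intermediate image is 32.12 cm to the right of lens 1, which is 79.0 − (32.12) = 46.88 cm to the left of lens 2, so d_o2 = +46.88 cm.
Lens 2: 1/d_i2 = 1/f₂ − 1/d_o2 = 1/(7.41) − 1/(46.88) = 0.1136, so d_i2 = 8.80 cm.
The final image is real, 8.80 cm to the right of lens 2 (overall magnification ≈ 0.074).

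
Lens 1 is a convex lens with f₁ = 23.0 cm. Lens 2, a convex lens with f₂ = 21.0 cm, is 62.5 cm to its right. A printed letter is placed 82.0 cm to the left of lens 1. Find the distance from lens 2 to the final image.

67.3 cm

Lens 1: 1/d_i1 = 1/f₁ − 1/d_o1 = 1/(23.0) − 1/(82.0) = 0.03128, so d_i1 = 31.97 cm.
The intermediate image is 31.97 cm to the right of lens 1, which is 62.5 − (31.97) = 30.53 cm to the left of lens 2, so d_o2 = +30.53 cm.
Lens 2: 1/d_i2 = 1/f₂ − 1/d_o2 = 1/(21.0) − 1/(30.53) = 0.01486, so d_i2 = 67.3 cm.
The final image is real, 67.3 cm to the right of lens 2 (overall magnification ≈ 0.86).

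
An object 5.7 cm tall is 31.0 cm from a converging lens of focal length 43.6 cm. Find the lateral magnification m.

m = +3.46

1/d_i = 1/f − 1/d_o = 1/(43.60) − 1/(31.0) = -0.009322, so d_i = -107.3 cm.
m = −d_i/d_o = −(-107.3)/(31.0) = +3.46.
The image is virtual, upright and enlarged, on the same side as the object.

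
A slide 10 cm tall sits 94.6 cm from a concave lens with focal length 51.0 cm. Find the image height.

For a concave lens, f = -51.0 cm.
1/d_i = 1/f − 1/d_o = 1/(-51.00) − 1/(94.6) = -0.03018, so d_i = -33.14 cm.
m = −d_i/d_o = +0.3503.
|h_i| = |m|·h_o = 0.3503 × 10 = 3.50 cm. The image is virtual, upright and reduced, on the same side as the object.

3.50 cm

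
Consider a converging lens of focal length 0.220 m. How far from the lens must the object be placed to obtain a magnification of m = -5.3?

m = −d_i/d_o ⇒ d_i = −m·d_o.
1/f = 1/d_o + 1/d_i = 1/d_o − 1/(m·d_o) = (1 − 1/m)/d_o, so d_o = f(1 − 1/m) = (0.2200)(1 − 1/(-5.3)) = 0.262 m.

0.262 m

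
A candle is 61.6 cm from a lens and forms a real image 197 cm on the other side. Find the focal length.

Real image ⇒ d_i = +197 cm.
1/f = 1/d_o + 1/d_i = 1/(61.6) + 1/(197) = 0.02131, so f = 46.9 cm.
Since f is positive, the lens is converging.

f = 46.9 cm (converging)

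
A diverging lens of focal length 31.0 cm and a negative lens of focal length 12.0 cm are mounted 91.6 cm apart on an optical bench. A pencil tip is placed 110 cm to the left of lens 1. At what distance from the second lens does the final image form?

Lens 1 is diverging, so f₁ = −31.0 cm.
Lens 1: 1/d_i1 = 1/f₁ − 1/d_o1 = 1/(-31.0) − 1/(110) = -0.04135, so d_i1 = -24.18 cm.
The intermediate image is 24.18 cm to the left of lens 1 (virtual), which is 91.6 − (-24.18) = 115.8 cm to the left of lens 2, so d_o2 = +115.8 cm.
Lens 2 is diverging, so f₂ = −12.0 cm.
Lens 2: 1/d_i2 = 1/f₂ − 1/d_o2 = 1/(-12.0) − 1/(115.8) = -0.09197, so d_i2 = -10.9 cm.
The final image is virtual, 10.9 cm to the left of lens 2 (overall magnification ≈ 0.021).

10.9 cm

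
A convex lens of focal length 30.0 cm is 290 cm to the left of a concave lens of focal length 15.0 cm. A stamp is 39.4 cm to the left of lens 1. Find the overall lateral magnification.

m = -0.267

Lens 1: 1/d_i1 = 1/(30.0) − 1/(39.4) = 0.007953, so d_i1 = 125.7 cm; m₁ = −d_i1/d_o1 = -3.190.
d_o2 = 290 − (125.7) = 164.3 cm.
f₂ = −15.0 cm (diverging).
Lens 2: 1/d_i2 = 1/(-15.0) − 1/(164.3) = -0.07275, so d_i2 = -13.75 cm; m₂ = −d_i2/d_o2 = +0.08366.
m = m₁·m₂ = (-3.190)(+0.08366) = -0.267.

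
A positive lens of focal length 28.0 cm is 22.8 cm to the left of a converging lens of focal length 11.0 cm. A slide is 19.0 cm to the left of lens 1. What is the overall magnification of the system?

Lens 1: 1/d_i1 = 1/(28.0) − 1/(19.0) = -0.01692, so d_i1 = -59.11 cm; m₁ = −d_i1/d_o1 = +3.111.
d_o2 = 22.8 − (-59.11) = 81.91 cm.
Lens 2: 1/d_i2 = 1/(11.0) − 1/(81.91) = 0.07870, so d_i2 = 12.71 cm; m₂ = −d_i2/d_o2 = -0.1551.
m = m₁·m₂ = (+3.111)(-0.1551) = -0.483.

m = -0.483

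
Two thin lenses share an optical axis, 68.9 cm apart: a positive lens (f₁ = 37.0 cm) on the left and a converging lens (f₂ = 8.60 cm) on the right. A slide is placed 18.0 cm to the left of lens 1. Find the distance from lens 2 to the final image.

Lens 1: 1/d_i1 = 1/f₁ − 1/d_o1 = 1/(37.0) − 1/(18.0) = -0.02853, so d_i1 = -35.05 cm.
The intermediate image is 35.05 cm to the left of lens 1 (virtual), which is 68.9 − (-35.05) = 104.0 cm to the left of lens 2, so d_o2 = +104.0 cm.
Lens 2: 1/d_i2 = 1/f₂ − 1/d_o2 = 1/(8.60) − 1/(104.0) = 0.1067, so d_i2 = 9.38 cm.
The final image is real, 9.38 cm to the right of lens 2 (overall magnification ≈ -0.18).

9.38 cm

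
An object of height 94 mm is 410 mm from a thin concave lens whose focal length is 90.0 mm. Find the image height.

For a concave lens, f = -90.0 mm.
1/d_i = 1/f − 1/d_o = 1/(-90.00) − 1/(410) = -0.01355, so d_i = -73.80 mm.
m = −d_i/d_o = +0.1800.
|h_i| = |m|·h_o = 0.1800 × 94 = 16.9 mm. The image is virtual, upright and reduced, on the same side as the object.

16.9 mm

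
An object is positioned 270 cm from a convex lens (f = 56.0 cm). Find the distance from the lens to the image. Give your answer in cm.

Lens equation: 1/q = 1/f − 1/p = 1/(56.00) − 1/(270) = 0.01786 − 0.003704 = 0.01415, so q = 70.7 cm.
The image is real, inverted and reduced, on the far side of the lens.

70.7 cm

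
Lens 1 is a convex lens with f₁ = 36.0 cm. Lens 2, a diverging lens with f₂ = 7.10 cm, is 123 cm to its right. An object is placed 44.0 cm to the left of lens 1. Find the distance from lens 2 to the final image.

7.84 cm

Lens 1: 1/d_i1 = 1/f₁ − 1/d_o1 = 1/(36.0) − 1/(44.0) = 0.005051, so d_i1 = 198.0 cm.
The intermediate image is 198.0 cm to the right of lens 1, which lies 75.00 cm to the right of lens 2 — a virtual object — so d_o2 = −75.00 cm.
Lens 2 is diverging, so f₂ = −7.10 cm.
Lens 2: 1/d_i2 = 1/f₂ − 1/d_o2 = 1/(-7.10) − 1/(-75.00) = -0.1275, so d_i2 = -7.84 cm.
The final image is virtual, 7.84 cm to the left of lens 2 (overall magnification ≈ 0.47).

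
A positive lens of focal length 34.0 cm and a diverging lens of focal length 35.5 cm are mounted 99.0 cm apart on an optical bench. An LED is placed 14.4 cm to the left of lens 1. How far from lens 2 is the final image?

27.6 cm

Lens 1: 1/d_i1 = 1/f₁ − 1/d_o1 = 1/(34.0) − 1/(14.4) = -0.04003, so d_i1 = -24.98 cm.
The intermediate image is 24.98 cm to the left of lens 1 (virtual), which is 99.0 − (-24.98) = 124.0 cm to the left of lens 2, so d_o2 = +124.0 cm.
Lens 2 is diverging, so f₂ = −35.5 cm.
Lens 2: 1/d_i2 = 1/f₂ − 1/d_o2 = 1/(-35.5) − 1/(124.0) = -0.03623, so d_i2 = -27.6 cm.
The final image is virtual, 27.6 cm to the left of lens 2 (overall magnification ≈ 0.39).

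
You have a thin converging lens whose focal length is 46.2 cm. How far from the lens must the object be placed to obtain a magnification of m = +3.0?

30.8 cm

m = −d_i/d_o ⇒ d_i = −m·d_o.
1/f = 1/d_o + 1/d_i = 1/d_o − 1/(m·d_o) = (1 − 1/m)/d_o, so d_o = f(1 − 1/m) = (46.20)(1 − 1/(+3.0)) = 30.8 cm.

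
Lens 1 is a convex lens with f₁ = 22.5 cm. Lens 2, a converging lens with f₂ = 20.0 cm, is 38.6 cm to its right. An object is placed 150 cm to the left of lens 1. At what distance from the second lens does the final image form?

30.8 cm

Lens 1: 1/d_i1 = 1/f₁ − 1/d_o1 = 1/(22.5) − 1/(150) = 0.03778, so d_i1 = 26.47 cm.
The intermediate image is 26.47 cm to the right of lens 1, which is 38.6 − (26.47) = 12.13 cm to the left of lens 2, so d_o2 = +12.13 cm.
Lens 2: 1/d_i2 = 1/f₂ − 1/d_o2 = 1/(20.0) − 1/(12.13) = -0.03244, so d_i2 = -30.8 cm.
The final image is virtual, 30.8 cm to the left of lens 2 (overall magnification ≈ -0.45).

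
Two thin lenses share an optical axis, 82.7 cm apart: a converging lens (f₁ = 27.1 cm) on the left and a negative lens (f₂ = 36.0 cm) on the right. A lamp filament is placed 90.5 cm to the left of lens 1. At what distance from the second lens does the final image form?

Lens 1: 1/d_i1 = 1/f₁ − 1/d_o1 = 1/(27.1) − 1/(90.5) = 0.02585, so d_i1 = 38.68 cm.
The intermediate image is 38.68 cm to the right of lens 1, which is 82.7 − (38.68) = 44.02 cm to the left of lens 2, so d_o2 = +44.02 cm.
Lens 2 is diverging, so f₂ = −36.0 cm.
Lens 2: 1/d_i2 = 1/f₂ − 1/d_o2 = 1/(-36.0) − 1/(44.02) = -0.05049, so d_i2 = -19.8 cm.
The final image is virtual, 19.8 cm to the left of lens 2 (overall magnification ≈ -0.19).

19.8 cm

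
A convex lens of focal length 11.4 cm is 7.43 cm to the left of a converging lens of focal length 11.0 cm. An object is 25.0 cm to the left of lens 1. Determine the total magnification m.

m = -0.376

Lens 1: 1/d_i1 = 1/(11.4) − 1/(25.0) = 0.04772, so d_i1 = 20.96 cm; m₁ = −d_i1/d_o1 = -0.8384.
d_o2 = 7.43 − (20.96) = -13.53 cm (virtual object).
Lens 2: 1/d_i2 = 1/(11.0) − 1/(-13.53) = 0.1648, so d_i2 = 6.067 cm; m₂ = −d_i2/d_o2 = +0.4484.
m = m₁·m₂ = (-0.8384)(+0.4484) = -0.376.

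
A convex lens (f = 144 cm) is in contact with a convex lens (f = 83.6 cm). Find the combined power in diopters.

P₁ = 1/f₁ = 1/(1.44 m) = +0.6944 D; P₂ = 1/f₂ = 1/(0.836 m) = +1.196 D.
For thin lenses in contact, P = P₁ + P₂ = (+0.6944) + (+1.196) = +1.89 D.

P = +1.89 D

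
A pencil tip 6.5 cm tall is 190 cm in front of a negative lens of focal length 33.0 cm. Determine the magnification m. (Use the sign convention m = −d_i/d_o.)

For a negative lens, f = -33.0 cm.
1/d_i = 1/f − 1/d_o = 1/(-33.00) − 1/(190) = -0.03557, so d_i = -28.12 cm.
m = −d_i/d_o = −(-28.12)/(190) = +0.148.
The image is virtual, upright and reduced, on the same side as the object.

m = +0.148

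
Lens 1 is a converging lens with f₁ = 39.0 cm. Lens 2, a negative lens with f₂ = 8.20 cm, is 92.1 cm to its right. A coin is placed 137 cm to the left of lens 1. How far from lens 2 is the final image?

Lens 1: 1/d_i1 = 1/f₁ − 1/d_o1 = 1/(39.0) − 1/(137) = 0.01834, so d_i1 = 54.52 cm.
The intermediate image is 54.52 cm to the right of lens 1, which is 92.1 − (54.52) = 37.58 cm to the left of lens 2, so d_o2 = +37.58 cm.
Lens 2 is diverging, so f₂ = −8.20 cm.
Lens 2: 1/d_i2 = 1/f₂ − 1/d_o2 = 1/(-8.20) − 1/(37.58) = -0.1486, so d_i2 = -6.73 cm.
The final image is virtual, 6.73 cm to the left of lens 2 (overall magnification ≈ -0.071).

6.73 cm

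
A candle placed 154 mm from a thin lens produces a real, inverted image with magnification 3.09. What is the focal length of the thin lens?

f = 116 mm (converging)

m = −d_i/d_o ⇒ d_i = −m·d_o = −(-3.09)·(154) = 475.9 mm.
1/f = 1/d_o + 1/d_i = 1/(154) + 1/(475.9) = 0.008595, so f = 116 mm.
Since f is positive, the thin lens is converging.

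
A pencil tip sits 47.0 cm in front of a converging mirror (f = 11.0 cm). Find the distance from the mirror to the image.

14.4 cm

Mirror equation: 1/v = 1/f − 1/u = 1/(11.00) − 1/(47.0) = 0.09091 − 0.02128 = 0.06963, so v = 14.4 cm.
The image is real, inverted and reduced, in front of the mirror.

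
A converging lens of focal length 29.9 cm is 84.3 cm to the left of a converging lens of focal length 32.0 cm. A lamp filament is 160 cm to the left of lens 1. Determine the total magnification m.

Lens 1: 1/d_i1 = 1/(29.9) − 1/(160) = 0.02719, so d_i1 = 36.77 cm; m₁ = −d_i1/d_o1 = -0.2298.
d_o2 = 84.3 − (36.77) = 47.53 cm.
Lens 2: 1/d_i2 = 1/(32.0) − 1/(47.53) = 0.01021, so d_i2 = 97.94 cm; m₂ = −d_i2/d_o2 = -2.061.
m = m₁·m₂ = (-0.2298)(-2.061) = +0.474.

m = +0.474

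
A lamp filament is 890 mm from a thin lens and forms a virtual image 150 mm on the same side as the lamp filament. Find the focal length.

f = -180 mm (diverging)

Virtual image ⇒ d_i = −150 mm.
1/f = 1/d_o + 1/d_i = 1/(890) + 1/(-150) = -0.005543, so f = -180 mm.
Since f is negative, the thin lens is diverging.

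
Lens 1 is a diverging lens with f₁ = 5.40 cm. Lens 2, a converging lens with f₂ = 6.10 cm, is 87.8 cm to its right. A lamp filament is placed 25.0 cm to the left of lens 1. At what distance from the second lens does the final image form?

Lens 1 is diverging, so f₁ = −5.40 cm.
Lens 1: 1/d_i1 = 1/f₁ − 1/d_o1 = 1/(-5.40) − 1/(25.0) = -0.2252, so d_i1 = -4.441 cm.
The intermediate image is 4.441 cm to the left of lens 1 (virtual), which is 87.8 − (-4.441) = 92.24 cm to the left of lens 2, so d_o2 = +92.24 cm.
Lens 2: 1/d_i2 = 1/f₂ − 1/d_o2 = 1/(6.10) − 1/(92.24) = 0.1531, so d_i2 = 6.53 cm.
The final image is real, 6.53 cm to the right of lens 2 (overall magnification ≈ -0.013).

6.53 cm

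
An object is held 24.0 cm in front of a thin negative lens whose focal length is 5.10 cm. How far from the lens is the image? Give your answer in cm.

For a negative lens, f = -5.10 cm.
Thin-lens equation: 1/v = 1/f − 1/u = 1/(-5.100) − 1/(24.0) = -0.1961 − 0.04167 = -0.2377, so v = -4.21 cm.
The image is virtual, upright and reduced, on the same side as the object.

4.21 cm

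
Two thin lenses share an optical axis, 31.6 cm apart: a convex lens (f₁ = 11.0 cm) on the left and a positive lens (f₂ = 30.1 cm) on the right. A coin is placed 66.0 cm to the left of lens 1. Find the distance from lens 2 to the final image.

Lens 1: 1/d_i1 = 1/f₁ − 1/d_o1 = 1/(11.0) − 1/(66.0) = 0.07576, so d_i1 = 13.20 cm.
The intermediate image is 13.20 cm to the right of lens 1, which is 31.6 − (13.20) = 18.40 cm to the left of lens 2, so d_o2 = +18.40 cm.
Lens 2: 1/d_i2 = 1/f₂ − 1/d_o2 = 1/(30.1) − 1/(18.40) = -0.02113, so d_i2 = -47.3 cm.
The final image is virtual, 47.3 cm to the left of lens 2 (overall magnification ≈ -0.51).

47.3 cm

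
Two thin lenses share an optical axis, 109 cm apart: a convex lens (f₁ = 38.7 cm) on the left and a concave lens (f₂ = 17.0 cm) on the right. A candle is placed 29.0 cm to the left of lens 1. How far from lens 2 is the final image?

Lens 1: 1/d_i1 = 1/f₁ − 1/d_o1 = 1/(38.7) − 1/(29.0) = -0.008643, so d_i1 = -115.7 cm.
The intermediate image is 115.7 cm to the left of lens 1 (virtual), which is 109 − (-115.7) = 224.7 cm to the left of lens 2, so d_o2 = +224.7 cm.
Lens 2 is diverging, so f₂ = −17.0 cm.
Lens 2: 1/d_i2 = 1/f₂ − 1/d_o2 = 1/(-17.0) − 1/(224.7) = -0.06327, so d_i2 = -15.8 cm.
The final image is virtual, 15.8 cm to the left of lens 2 (overall magnification ≈ 0.28).

15.8 cm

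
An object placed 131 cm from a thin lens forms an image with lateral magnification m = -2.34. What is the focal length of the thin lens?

f = 91.8 cm (converging)

m = −d_i/d_o ⇒ d_i = −m·d_o = −(-2.34)·(131) = 306.5 cm.
1/f = 1/d_o + 1/d_i = 1/(131) + 1/(306.5) = 0.01090, so f = 91.8 cm.
Since f is positive, the thin lens is converging.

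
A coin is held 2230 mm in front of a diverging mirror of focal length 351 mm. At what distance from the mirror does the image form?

For a diverging mirror, f = -351 mm.
Mirror equation: 1/s_i = 1/f − 1/s_o = 1/(-351.0) − 1/(2230) = -0.002849 − 0.0004484 = -0.003297, so s_i = -303 mm.
The image is virtual, upright and reduced, behind the mirror.

303 mm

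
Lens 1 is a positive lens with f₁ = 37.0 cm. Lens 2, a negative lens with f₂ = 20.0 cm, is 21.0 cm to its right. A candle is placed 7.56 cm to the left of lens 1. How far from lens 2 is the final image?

Lens 1: 1/d_i1 = 1/f₁ − 1/d_o1 = 1/(37.0) − 1/(7.56) = -0.1052, so d_i1 = -9.501 cm.
The intermediate image is 9.501 cm to the left of lens 1 (virtual), which is 21.0 − (-9.501) = 30.50 cm to the left of lens 2, so d_o2 = +30.50 cm.
Lens 2 is diverging, so f₂ = −20.0 cm.
Lens 2: 1/d_i2 = 1/f₂ − 1/d_o2 = 1/(-20.0) − 1/(30.50) = -0.08279, so d_i2 = -12.1 cm.
The final image is virtual, 12.1 cm to the left of lens 2 (overall magnification ≈ 0.50).

12.1 cm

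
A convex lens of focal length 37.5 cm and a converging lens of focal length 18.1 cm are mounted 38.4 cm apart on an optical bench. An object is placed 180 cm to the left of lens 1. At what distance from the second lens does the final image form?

Lens 1: 1/d_i1 = 1/f₁ − 1/d_o1 = 1/(37.5) − 1/(180) = 0.02111, so d_i1 = 47.37 cm.
The intermediate image is 47.37 cm to the right of lens 1, which lies 8.970 cm to the right of lens 2 — a virtual object — so d_o2 = −8.970 cm.
Lens 2: 1/d_i2 = 1/f₂ − 1/d_o2 = 1/(18.1) − 1/(-8.970) = 0.1667, so d_i2 = 6.00 cm.
The final image is real, 6.00 cm to the right of lens 2 (overall magnification ≈ -0.18).

6.00 cm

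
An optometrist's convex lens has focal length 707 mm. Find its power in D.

f = 70.7 cm = 0.707 m.
P = 1/f = 1/(0.707 m) = +1.41 D.

P = +1.41 D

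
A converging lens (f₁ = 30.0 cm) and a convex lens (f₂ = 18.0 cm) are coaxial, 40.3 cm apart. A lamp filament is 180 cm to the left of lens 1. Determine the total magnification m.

m = -0.263

Lens 1: 1/d_i1 = 1/(30.0) − 1/(180) = 0.02778, so d_i1 = 36.00 cm; m₁ = −d_i1/d_o1 = -0.2000.
d_o2 = 40.3 − (36.00) = 4.300 cm.
Lens 2: 1/d_i2 = 1/(18.0) − 1/(4.300) = -0.1770, so d_i2 = -5.650 cm; m₂ = −d_i2/d_o2 = +1.314.
m = m₁·m₂ = (-0.2000)(+1.314) = -0.263.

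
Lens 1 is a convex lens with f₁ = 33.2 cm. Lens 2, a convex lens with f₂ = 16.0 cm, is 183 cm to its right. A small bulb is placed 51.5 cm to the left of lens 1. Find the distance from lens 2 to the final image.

Lens 1: 1/d_i1 = 1/f₁ − 1/d_o1 = 1/(33.2) − 1/(51.5) = 0.01070, so d_i1 = 93.43 cm.
The intermediate image is 93.43 cm to the right of lens 1, which is 183 − (93.43) = 89.57 cm to the left of lens 2, so d_o2 = +89.57 cm.
Lens 2: 1/d_i2 = 1/f₂ − 1/d_o2 = 1/(16.0) − 1/(89.57) = 0.05134, so d_i2 = 19.5 cm.
The final image is real, 19.5 cm to the right of lens 2 (overall magnification ≈ 0.39).

19.5 cm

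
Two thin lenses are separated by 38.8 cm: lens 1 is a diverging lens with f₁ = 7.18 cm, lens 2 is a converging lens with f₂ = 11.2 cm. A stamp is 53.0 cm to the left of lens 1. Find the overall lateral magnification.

f₁ = −7.18 cm (diverging).
Lens 1: 1/d_i1 = 1/(-7.18) − 1/(53.0) = -0.1581, so d_i1 = -6.323 cm; m₁ = −d_i1/d_o1 = +0.1193.
d_o2 = 38.8 − (-6.323) = 45.12 cm.
Lens 2: 1/d_i2 = 1/(11.2) − 1/(45.12) = 0.06712, so d_i2 = 14.90 cm; m₂ = −d_i2/d_o2 = -0.3302.
m = m₁·m₂ = (+0.1193)(-0.3302) = -0.0394.

m = -0.0394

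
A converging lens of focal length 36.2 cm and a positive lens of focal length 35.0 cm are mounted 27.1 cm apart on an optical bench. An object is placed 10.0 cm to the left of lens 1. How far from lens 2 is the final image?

242 cm

Lens 1: 1/d_i1 = 1/f₁ − 1/d_o1 = 1/(36.2) − 1/(10.0) = -0.07238, so d_i1 = -13.82 cm.
The intermediate image is 13.82 cm to the left of lens 1 (virtual), which is 27.1 − (-13.82) = 40.92 cm to the left of lens 2, so d_o2 = +40.92 cm.
Lens 2: 1/d_i2 = 1/f₂ − 1/d_o2 = 1/(35.0) − 1/(40.92) = 0.004134, so d_i2 = 242 cm.
The final image is real, 242 cm to the right of lens 2 (overall magnification ≈ -8.2).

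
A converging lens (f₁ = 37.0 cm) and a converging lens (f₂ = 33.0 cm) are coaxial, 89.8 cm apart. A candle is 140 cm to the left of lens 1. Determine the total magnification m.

m = +1.82

Lens 1: 1/d_i1 = 1/(37.0) − 1/(140) = 0.01988, so d_i1 = 50.29 cm; m₁ = −d_i1/d_o1 = -0.3592.
d_o2 = 89.8 − (50.29) = 39.51 cm.
Lens 2: 1/d_i2 = 1/(33.0) − 1/(39.51) = 0.004993, so d_i2 = 200.3 cm; m₂ = −d_i2/d_o2 = -5.069.
m = m₁·m₂ = (-0.3592)(-5.069) = +1.82.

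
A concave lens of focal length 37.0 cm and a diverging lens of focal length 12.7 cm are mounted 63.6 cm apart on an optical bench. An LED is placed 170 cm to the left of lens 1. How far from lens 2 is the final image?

11.2 cm

Lens 1 is diverging, so f₁ = −37.0 cm.
Lens 1: 1/d_i1 = 1/f₁ − 1/d_o1 = 1/(-37.0) − 1/(170) = -0.03291, so d_i1 = -30.39 cm.
The intermediate image is 30.39 cm to the left of lens 1 (virtual), which is 63.6 − (-30.39) = 93.99 cm to the left of lens 2, so d_o2 = +93.99 cm.
Lens 2 is diverging, so f₂ = −12.7 cm.
Lens 2: 1/d_i2 = 1/f₂ − 1/d_o2 = 1/(-12.7) − 1/(93.99) = -0.08938, so d_i2 = -11.2 cm.
The final image is virtual, 11.2 cm to the left of lens 2 (overall magnification ≈ 0.021).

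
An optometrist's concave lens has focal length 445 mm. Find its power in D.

For a concave lens, f = −445 mm.
f = -44.5 cm = -0.445 m.
P = 1/f = 1/(-0.445 m) = -2.25 D.

P = -2.25 D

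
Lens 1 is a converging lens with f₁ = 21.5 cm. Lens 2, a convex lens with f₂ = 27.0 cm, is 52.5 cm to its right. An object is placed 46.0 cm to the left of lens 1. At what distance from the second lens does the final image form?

Lens 1: 1/d_i1 = 1/f₁ − 1/d_o1 = 1/(21.5) − 1/(46.0) = 0.02477, so d_i1 = 40.37 cm.
The intermediate image is 40.37 cm to the right of lens 1, which is 52.5 − (40.37) = 12.13 cm to the left of lens 2, so d_o2 = +12.13 cm.
Lens 2: 1/d_i2 = 1/f₂ − 1/d_o2 = 1/(27.0) − 1/(12.13) = -0.04540, so d_i2 = -22.0 cm.
The final image is virtual, 22.0 cm to the left of lens 2 (overall magnification ≈ -1.6).

22.0 cm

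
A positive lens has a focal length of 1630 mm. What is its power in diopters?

P = +0.613 D

f = 163 cm = 1.63 m.
P = 1/f = 1/(1.63 m) = +0.613 D.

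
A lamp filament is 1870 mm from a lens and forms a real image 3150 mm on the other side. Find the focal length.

Real image ⇒ d_i = +3150 mm.
1/f = 1/d_o + 1/d_i = 1/(1870) + 1/(3150) = 0.0008522, so f = 1170 mm.
Since f is positive, the lens is converging.

f = 1170 mm (converging)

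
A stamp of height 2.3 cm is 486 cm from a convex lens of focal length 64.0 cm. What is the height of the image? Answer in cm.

1/d_i = 1/f − 1/d_o = 1/(64.00) − 1/(486) = 0.01357, so d_i = 73.71 cm.
m = −d_i/d_o = -0.1517.
|h_i| = |m|·h_o = 0.1517 × 2.3 = 0.349 cm. The image is real, inverted and reduced, on the far side of the lens.

0.349 cm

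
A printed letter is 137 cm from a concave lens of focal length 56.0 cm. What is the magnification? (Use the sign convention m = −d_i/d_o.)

For a concave lens, f = -56.0 cm.
1/d_i = 1/f − 1/d_o = 1/(-56.00) − 1/(137) = -0.02516, so d_i = -39.75 cm.
m = −d_i/d_o = −(-39.75)/(137) = +0.290.
The image is virtual, upright and reduced, on the same side as the object.

m = +0.290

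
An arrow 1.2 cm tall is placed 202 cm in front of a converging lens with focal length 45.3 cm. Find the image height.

0.347 cm

1/d_i = 1/f − 1/d_o = 1/(45.30) − 1/(202) = 0.01712, so d_i = 58.40 cm.
m = −d_i/d_o = -0.2891.
|h_i| = |m|·h_o = 0.2891 × 1.2 = 0.347 cm. The image is real, inverted and reduced, on the far side of the lens.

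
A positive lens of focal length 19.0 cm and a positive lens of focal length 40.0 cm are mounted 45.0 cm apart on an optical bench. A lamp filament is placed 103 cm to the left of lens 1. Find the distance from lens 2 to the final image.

47.4 cm

Lens 1: 1/d_i1 = 1/f₁ − 1/d_o1 = 1/(19.0) − 1/(103) = 0.04292, so d_i1 = 23.30 cm.
The intermediate image is 23.30 cm to the right of lens 1, which is 45.0 − (23.30) = 21.70 cm to the left of lens 2, so d_o2 = +21.70 cm.
Lens 2: 1/d_i2 = 1/f₂ − 1/d_o2 = 1/(40.0) − 1/(21.70) = -0.02108, so d_i2 = -47.4 cm.
The final image is virtual, 47.4 cm to the left of lens 2 (overall magnification ≈ -0.49).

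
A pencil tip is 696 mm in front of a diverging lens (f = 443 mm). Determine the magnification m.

For a diverging lens, f = -443 mm.
1/d_i = 1/f − 1/d_o = 1/(-443.0) − 1/(696) = -0.003694, so d_i = -270.7 mm.
m = −d_i/d_o = −(-270.7)/(696) = +0.389.
The image is virtual, upright and reduced, on the same side as the object.

m = +0.389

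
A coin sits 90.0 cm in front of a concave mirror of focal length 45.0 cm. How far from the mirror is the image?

Mirror equation: 1/v = 1/f − 1/u = 1/(45.00) − 1/(90.0) = 0.02222 − 0.01111 = 0.01111, so v = 90.0 cm.
The image is real, inverted and same size, in front of the mirror.

90.0 cm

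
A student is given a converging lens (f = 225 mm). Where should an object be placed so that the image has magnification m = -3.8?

284 mm

m = −d_i/d_o ⇒ d_i = −m·d_o.
1/f = 1/d_o + 1/d_i = 1/d_o − 1/(m·d_o) = (1 − 1/m)/d_o, so d_o = f(1 − 1/m) = (225.0)(1 − 1/(-3.8)) = 284 mm.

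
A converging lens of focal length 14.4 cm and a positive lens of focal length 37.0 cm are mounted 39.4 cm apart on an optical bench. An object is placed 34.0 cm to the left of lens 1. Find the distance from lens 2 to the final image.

23.6 cm

Lens 1: 1/d_i1 = 1/f₁ − 1/d_o1 = 1/(14.4) − 1/(34.0) = 0.04003, so d_i1 = 24.98 cm.
The intermediate image is 24.98 cm to the right of lens 1, which is 39.4 − (24.98) = 14.42 cm to the left of lens 2, so d_o2 = +14.42 cm.
Lens 2: 1/d_i2 = 1/f₂ − 1/d_o2 = 1/(37.0) − 1/(14.42) = -0.04232, so d_i2 = -23.6 cm.
The final image is virtual, 23.6 cm to the left of lens 2 (overall magnification ≈ -1.2).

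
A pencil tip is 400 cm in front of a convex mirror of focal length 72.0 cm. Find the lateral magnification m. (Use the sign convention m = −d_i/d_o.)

For a convex mirror, f = -72.0 cm.
1/d_i = 1/f − 1/d_o = 1/(-72.00) − 1/(400) = -0.01639, so d_i = -61.02 cm.
m = −d_i/d_o = −(-61.02)/(400) = +0.153.
The image is virtual, upright and reduced, behind the mirror.

m = +0.153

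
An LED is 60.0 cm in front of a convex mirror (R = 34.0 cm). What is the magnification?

f = R/2 = 34.0/2 = 17.00 cm; for a convex mirror, f = -17.00 cm.
1/d_i = 1/f − 1/d_o = 1/(-17.00) − 1/(60.0) = -0.07549, so d_i = -13.25 cm.
m = −d_i/d_o = −(-13.25)/(60.0) = +0.221.
The image is virtual, upright and reduced, behind the mirror.

m = +0.221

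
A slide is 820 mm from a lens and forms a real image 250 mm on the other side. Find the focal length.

f = 192 mm (converging)

Real image ⇒ d_i = +250 mm.
1/f = 1/d_o + 1/d_i = 1/(820) + 1/(250) = 0.005220, so f = 192 mm.
Since f is positive, the lens is converging.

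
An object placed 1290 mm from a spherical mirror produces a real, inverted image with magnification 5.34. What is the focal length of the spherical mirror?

f = 1090 mm (concave)

m = −d_i/d_o ⇒ d_i = −m·d_o = −(-5.34)·(1290) = 6889 mm.
1/f = 1/d_o + 1/d_i = 1/(1290) + 1/(6889) = 0.0009204, so f = 1090 mm.
Since f is positive, the spherical mirror is concave.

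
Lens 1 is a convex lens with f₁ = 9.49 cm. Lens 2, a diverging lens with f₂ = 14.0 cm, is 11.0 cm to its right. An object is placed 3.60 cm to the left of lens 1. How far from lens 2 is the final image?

Lens 1: 1/d_i1 = 1/f₁ − 1/d_o1 = 1/(9.49) − 1/(3.60) = -0.1724, so d_i1 = -5.800 cm.
The intermediate image is 5.800 cm to the left of lens 1 (virtual), which is 11.0 − (-5.800) = 16.80 cm to the left of lens 2, so d_o2 = +16.80 cm.
Lens 2 is diverging, so f₂ = −14.0 cm.
Lens 2: 1/d_i2 = 1/f₂ − 1/d_o2 = 1/(-14.0) − 1/(16.80) = -0.1310, so d_i2 = -7.64 cm.
The final image is virtual, 7.64 cm to the left of lens 2 (overall magnification ≈ 0.73).

7.64 cm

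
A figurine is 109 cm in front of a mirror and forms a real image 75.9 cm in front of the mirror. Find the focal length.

Real image ⇒ d_i = +75.9 cm.
1/f = 1/d_o + 1/d_i = 1/(109) + 1/(75.9) = 0.02235, so f = 44.7 cm.
Since f is positive, the mirror is concave.

f = 44.7 cm (concave)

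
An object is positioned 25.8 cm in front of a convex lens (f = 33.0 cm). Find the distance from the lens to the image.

118 cm

Lens equation: 1/s_i = 1/f − 1/s_o = 1/(33.00) − 1/(25.8) = 0.03030 − 0.03876 = -0.008457, so s_i = -118 cm.
The image is virtual, upright and enlarged, on the same side as the object.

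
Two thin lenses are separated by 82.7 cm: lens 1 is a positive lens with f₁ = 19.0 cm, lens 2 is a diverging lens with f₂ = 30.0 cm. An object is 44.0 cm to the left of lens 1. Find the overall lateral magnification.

Lens 1: 1/d_i1 = 1/(19.0) − 1/(44.0) = 0.02990, so d_i1 = 33.44 cm; m₁ = −d_i1/d_o1 = -0.7600.
d_o2 = 82.7 − (33.44) = 49.26 cm.
f₂ = −30.0 cm (diverging).
Lens 2: 1/d_i2 = 1/(-30.0) − 1/(49.26) = -0.05363, so d_i2 = -18.64 cm; m₂ = −d_i2/d_o2 = +0.3785.
m = m₁·m₂ = (-0.7600)(+0.3785) = -0.288.

m = -0.288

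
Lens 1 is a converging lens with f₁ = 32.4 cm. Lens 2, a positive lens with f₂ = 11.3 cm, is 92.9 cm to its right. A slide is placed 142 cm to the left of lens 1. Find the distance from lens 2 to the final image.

Lens 1: 1/d_i1 = 1/f₁ − 1/d_o1 = 1/(32.4) − 1/(142) = 0.02382, so d_i1 = 41.98 cm.
The intermediate image is 41.98 cm to the right of lens 1, which is 92.9 − (41.98) = 50.92 cm to the left of lens 2, so d_o2 = +50.92 cm.
Lens 2: 1/d_i2 = 1/f₂ − 1/d_o2 = 1/(11.3) − 1/(50.92) = 0.06886, so d_i2 = 14.5 cm.
The final image is real, 14.5 cm to the right of lens 2 (overall magnification ≈ 0.084).

14.5 cm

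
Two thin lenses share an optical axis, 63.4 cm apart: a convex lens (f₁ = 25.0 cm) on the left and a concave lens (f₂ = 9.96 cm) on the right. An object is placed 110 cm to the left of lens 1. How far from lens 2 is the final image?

7.54 cm

Lens 1: 1/d_i1 = 1/f₁ − 1/d_o1 = 1/(25.0) − 1/(110) = 0.03091, so d_i1 = 32.35 cm.
The intermediate image is 32.35 cm to the right of lens 1, which is 63.4 − (32.35) = 31.05 cm to the left of lens 2, so d_o2 = +31.05 cm.
Lens 2 is diverging, so f₂ = −9.96 cm.
Lens 2: 1/d_i2 = 1/f₂ − 1/d_o2 = 1/(-9.96) − 1/(31.05) = -0.1326, so d_i2 = -7.54 cm.
The final image is virtual, 7.54 cm to the left of lens 2 (overall magnification ≈ -0.071).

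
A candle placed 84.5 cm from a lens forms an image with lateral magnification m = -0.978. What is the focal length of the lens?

m = −d_i/d_o ⇒ d_i = −m·d_o = −(-0.978)·(84.5) = 82.64 cm.
1/f = 1/d_o + 1/d_i = 1/(84.5) + 1/(82.64) = 0.02393, so f = 41.8 cm.
Since f is positive, the lens is converging.

f = 41.8 cm (converging)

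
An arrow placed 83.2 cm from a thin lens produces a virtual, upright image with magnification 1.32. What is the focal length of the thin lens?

f = 343 cm (converging)

m = −d_i/d_o ⇒ d_i = −m·d_o = −(+1.32)·(83.2) = -109.8 cm.
1/f = 1/d_o + 1/d_i = 1/(83.2) + 1/(-109.8) = 0.002912, so f = 343 cm.
Since f is positive, the thin lens is converging.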